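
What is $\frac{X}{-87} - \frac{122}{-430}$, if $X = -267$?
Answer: $\frac{20904}{6235} \approx 3.3527$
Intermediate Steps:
$\frac{X}{-87} - \frac{122}{-430} = - \frac{267}{-87} - \frac{122}{-430} = \left(-267\right) \left(- \frac{1}{87}\right) - - \frac{61}{215} = \frac{89}{29} + \frac{61}{215} = \frac{20904}{6235}$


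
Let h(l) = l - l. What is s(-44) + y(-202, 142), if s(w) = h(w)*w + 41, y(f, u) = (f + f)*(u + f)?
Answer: 24281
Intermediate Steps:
y(f, u) = 2*f*(f + u) (y(f, u) = (2*f)*(f + u) = 2*f*(f + u))
h(l) = 0
s(w) = 41 (s(w) = 0*w + 41 = 0 + 41 = 41)
s(-44) + y(-202, 142) = 41 + 2*(-202)*(-202 + 142) = 41 + 2*(-202)*(-60) = 41 + 24240 = 24281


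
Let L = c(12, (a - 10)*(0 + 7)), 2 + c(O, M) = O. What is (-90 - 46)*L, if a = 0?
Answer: -1360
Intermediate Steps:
c(O, M) = -2 + O
L = 10 (L = -2 + 12 = 10)
(-90 - 46)*L = (-90 - 46)*10 = -136*10 = -1360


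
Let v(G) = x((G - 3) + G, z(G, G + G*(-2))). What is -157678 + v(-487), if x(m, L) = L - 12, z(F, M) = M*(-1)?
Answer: -158177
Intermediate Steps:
z(F, M) = -M
x(m, L) = -12 + L
v(G) = -12 + G (v(G) = -12 - (G + G*(-2)) = -12 - (G - 2*G) = -12 - (-1)*G = -12 + G)
-157678 + v(-487) = -157678 + (-12 - 487) = -157678 - 499 = -158177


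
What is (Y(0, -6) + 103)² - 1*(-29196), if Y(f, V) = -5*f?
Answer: 39805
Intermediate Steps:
(Y(0, -6) + 103)² - 1*(-29196) = (-5*0 + 103)² - 1*(-29196) = (0 + 103)² + 29196 = 103² + 29196 = 10609 + 29196 = 39805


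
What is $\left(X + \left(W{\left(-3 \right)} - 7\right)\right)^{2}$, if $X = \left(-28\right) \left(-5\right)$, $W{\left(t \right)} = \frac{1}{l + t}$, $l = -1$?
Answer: $\frac{281961}{16} \approx 17623.0$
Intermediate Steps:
$W{\left(t \right)} = \frac{1}{-1 + t}$
$X = 140$
$\left(X + \left(W{\left(-3 \right)} - 7\right)\right)^{2} = \left(140 + \left(\frac{1}{-1 - 3} - 7\right)\right)^{2} = \left(140 - \left(7 - \frac{1}{-4}\right)\right)^{2} = \left(140 - \frac{29}{4}\right)^{2} = \left(\frac{531}{4}\right)^{2} = \frac{281961}{16}$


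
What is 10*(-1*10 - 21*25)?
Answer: -5350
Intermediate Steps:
10*(-1*10 - 21*25) = 10*(-10 - 525) = 10*(-535) = -5350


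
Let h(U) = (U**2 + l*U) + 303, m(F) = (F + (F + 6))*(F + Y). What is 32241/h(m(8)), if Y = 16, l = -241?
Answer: 10747/50613 ≈ 0.21234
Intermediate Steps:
m(F) = (6 + 2*F)*(16 + F) (m(F) = (F + (F + 6))*(F + 16) = (F + (6 + F))*(16 + F) = (6 + 2*F)*(16 + F))
h(U) = 303 + U**2 - 241*U (h(U) = (U**2 - 241*U) + 303 = 303 + U**2 - 241*U)
32241/h(m(8)) = 32241/(303 + (96 + 2*8**2 + 38*8)**2 - 241*(96 + 2*8**2 + 38*8)) = 32241/(303 + (96 + 2*64 + 304)**2 - 241*(96 + 2*64 + 304)) = 32241/(303 + (96 + 128 + 304)**2 - 241*(96 + 128 + 304)) = 32241/(303 + 528**2 - 241*528) = 32241/(303 + 278784 - 127248) = 32241/151839 = 32241*(1/151839) = 10747/50613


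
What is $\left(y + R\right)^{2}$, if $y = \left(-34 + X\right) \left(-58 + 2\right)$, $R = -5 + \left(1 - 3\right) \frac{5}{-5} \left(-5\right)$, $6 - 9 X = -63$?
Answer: $\frac{19175641}{9} \approx 2.1306 \cdot 10^{6}$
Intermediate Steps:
$X = \frac{23}{3}$ ($X = \frac{2}{3} - -7 = \frac{2}{3} + 7 = \frac{23}{3} \approx 7.6667$)
$R = -15$ ($R = -5 + - 2 \cdot 5 \left(- \frac{1}{5}\right) \left(-5\right) = -5 + \left(-2\right) \left(-1\right) \left(-5\right) = -5 + 2 \left(-5\right) = -5 - 10 = -15$)
$y = \frac{4424}{3}$ ($y = \left(-34 + \frac{23}{3}\right) \left(-58 + 2\right) = \left(- \frac{79}{3}\right) \left(-56\right) = \frac{4424}{3} \approx 1474.7$)
$\left(y + R\right)^{2} = \left(\frac{4424}{3} - 15\right)^{2} = \left(\frac{4379}{3}\right)^{2} = \frac{19175641}{9}$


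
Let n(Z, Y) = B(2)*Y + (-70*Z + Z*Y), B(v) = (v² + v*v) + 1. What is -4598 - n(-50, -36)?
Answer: -9574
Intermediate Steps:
B(v) = 1 + 2*v² (B(v) = (v² + v²) + 1 = 2*v² + 1 = 1 + 2*v²)
n(Z, Y) = -70*Z + 9*Y + Y*Z (n(Z, Y) = (1 + 2*2²)*Y + (-70*Z + Z*Y) = (1 + 2*4)*Y + (-70*Z + Y*Z) = (1 + 8)*Y + (-70*Z + Y*Z) = 9*Y + (-70*Z + Y*Z) = -70*Z + 9*Y + Y*Z)
-4598 - n(-50, -36) = -4598 - (-70*(-50) + 9*(-36) - 36*(-50)) = -4598 - (3500 - 324 + 1800) = -4598 - 1*4976 = -4598 - 4976 = -9574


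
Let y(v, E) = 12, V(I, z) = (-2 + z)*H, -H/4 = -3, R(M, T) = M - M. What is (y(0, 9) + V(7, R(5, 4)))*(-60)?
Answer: 720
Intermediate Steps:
R(M, T) = 0
H = 12 (H = -4*(-3) = 12)
V(I, z) = -24 + 12*z (V(I, z) = (-2 + z)*12 = -24 + 12*z)
(y(0, 9) + V(7, R(5, 4)))*(-60) = (12 + (-24 + 12*0))*(-60) = (12 + (-24 + 0))*(-60) = (12 - 24)*(-60) = -12*(-60) = 720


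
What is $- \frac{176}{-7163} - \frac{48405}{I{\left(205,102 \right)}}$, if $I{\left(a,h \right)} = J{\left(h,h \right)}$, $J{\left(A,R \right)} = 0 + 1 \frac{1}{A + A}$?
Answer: $- \frac{70731902884}{7163} \approx -9.8746 \cdot 10^{6}$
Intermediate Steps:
$J{\left(A,R \right)} = \frac{1}{2 A}$ ($J{\left(A,R \right)} = 0 + 1 \frac{1}{2 A} = 0 + \frac{1}{2 A} = \frac{1}{2 A}$)
$I{\left(a,h \right)} = \frac{1}{2 h}$
$- \frac{176}{-7163} - \frac{48405}{I{\left(205,102 \right)}} = - \frac{176}{-7163} - \frac{48405}{\frac{1}{2} \cdot \frac{1}{102}} = \left(-176\right) \left(- \frac{1}{7163}\right) - \frac{48405}{\frac{1}{2} \cdot \frac{1}{102}} = \frac{176}{7163} - 48405 \frac{1}{\frac{1}{204}} = \frac{176}{7163} - 9874620 = - \frac{70731902884}{7163}$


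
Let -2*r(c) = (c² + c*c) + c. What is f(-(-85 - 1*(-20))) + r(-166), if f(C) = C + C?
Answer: -27343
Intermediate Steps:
r(c) = -c² - c/2 (r(c) = -((c² + c*c) + c)/2 = -((c² + c²) + c)/2 = -(2*c² + c)/2 = -(c + 2*c²)/2 = -c² - c/2)
f(C) = 2*C
f(-(-85 - 1*(-20))) + r(-166) = 2*(-(-85 - 1*(-20))) - 1*(-166)*(½ - 166) = 2*(-(-85 + 20)) - 1*(-166)*(-331/2) = 2*(-1*(-65)) - 27473 = 2*65 - 27473 = 130 - 27473 = -27343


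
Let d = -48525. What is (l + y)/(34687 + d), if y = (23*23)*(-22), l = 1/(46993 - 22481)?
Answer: 285270655/339197056 ≈ 0.84102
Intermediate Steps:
l = 1/24512 ≈ 4.0796e-5
y = -11638 (y = 529*(-22) = -11638)
(l + y)/(34687 + d) = (1/24512 - 11638)/(34687 - 48525) = -285270655/24512/(-13838) = -285270655/24512*(-1/13838) = 285270655/339197056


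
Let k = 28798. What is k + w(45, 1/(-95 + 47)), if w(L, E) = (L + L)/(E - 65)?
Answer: 89874238/3121 ≈ 28797.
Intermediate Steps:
w(L, E) = 2*L/(-65 + E) (w(L, E) = (2*L)/(-65 + E) = 2*L/(-65 + E))
k + w(45, 1/(-95 + 47)) = 28798 + 2*45/(-65 + 1/(-95 + 47)) = 28798 + 2*45/(-65 + 1/(-48)) = 28798 + 2*45/(-65 - 1/48) = 28798 + 2*45/(-3121/48) = 28798 + 2*45*(-48/3121) = 28798 - 4320/3121 = 89874238/3121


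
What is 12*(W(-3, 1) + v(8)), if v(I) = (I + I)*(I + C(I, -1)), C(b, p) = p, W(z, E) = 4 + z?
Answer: 1356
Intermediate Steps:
v(I) = 2*I*(-1 + I) (v(I) = (I + I)*(I - 1) = (2*I)*(-1 + I) = 2*I*(-1 + I))
12*(W(-3, 1) + v(8)) = 12*((4 - 3) + 2*8*(-1 + 8)) = 12*(1 + 2*8*7) = 12*(1 + 112) = 12*113 = 1356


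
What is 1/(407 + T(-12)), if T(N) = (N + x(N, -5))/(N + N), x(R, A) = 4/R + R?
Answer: 72/29377 ≈ 0.0024509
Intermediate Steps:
x(R, A) = R + 4/R
T(N) = (2*N + 4/N)/(2*N) (T(N) = (N + (N + 4/N))/(N + N) = (2*N + 4/N)/((2*N)) = (2*N + 4/N)*(1/(2*N)) = (2*N + 4/N)/(2*N))
1/(407 + T(-12)) = 1/(407 + (1 + 2/(-12)²)) = 1/(407 + (1 + 2*(1/144))) = 1/(407 + (1 + 1/72)) = 1/(407 + 73/72) = 1/(29377/72) = 72/29377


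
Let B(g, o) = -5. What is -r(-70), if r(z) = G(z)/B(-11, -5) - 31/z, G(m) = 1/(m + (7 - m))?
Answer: -29/70 ≈ -0.41429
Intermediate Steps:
G(m) = ⅐ (G(m) = 1/7 = ⅐)
r(z) = -1/35 - 31/z (r(z) = (⅐)/(-5) - 31/z = (⅐)*(-⅕) - 31/z = -1/35 - 31/z)
-r(-70) = -(-1085 - 1*(-70))/(35*(-70)) = -(-1)*(-1085 + 70)/(35*70) = -(-1)*(-1015)/(35*70) = -1*29/70 = -29/70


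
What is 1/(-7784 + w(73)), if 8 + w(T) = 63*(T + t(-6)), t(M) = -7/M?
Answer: -2/6239 ≈ -0.00032056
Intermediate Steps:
w(T) = 131/2 + 63*T (w(T) = -8 + 63*(T - 7/(-6)) = -8 + 63*(T - 7*(-⅙)) = -8 + 63*(T + 7/6) = -8 + 63*(7/6 + T) = -8 + (147/2 + 63*T) = 131/2 + 63*T)
1/(-7784 + w(73)) = 1/(-7784 + (131/2 + 63*73)) = 1/(-7784 + (131/2 + 4599)) = 1/(-7784 + 9329/2) = 1/(-6239/2) = -2/6239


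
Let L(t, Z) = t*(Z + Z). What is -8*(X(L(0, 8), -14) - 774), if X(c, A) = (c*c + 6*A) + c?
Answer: 6864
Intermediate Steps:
L(t, Z) = 2*Z*t (L(t, Z) = t*(2*Z) = 2*Z*t)
X(c, A) = c + c**2 + 6*A (X(c, A) = (c**2 + 6*A) + c = c + c**2 + 6*A)
-8*(X(L(0, 8), -14) - 774) = -8*((2*8*0 + (2*8*0)**2 + 6*(-14)) - 774) = -8*((0 + 0**2 - 84) - 774) = -8*((0 + 0 - 84) - 774) = -8*(-84 - 774) = -8*(-858) = 6864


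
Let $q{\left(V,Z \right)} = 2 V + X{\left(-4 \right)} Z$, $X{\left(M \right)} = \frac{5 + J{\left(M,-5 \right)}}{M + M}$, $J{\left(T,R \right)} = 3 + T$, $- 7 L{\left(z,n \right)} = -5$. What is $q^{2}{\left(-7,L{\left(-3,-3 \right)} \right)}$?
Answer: $\frac{40401}{196} \approx 206.13$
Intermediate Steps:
$L{\left(z,n \right)} = \frac{5}{7}$ ($L{\left(z,n \right)} = \left(- \frac{1}{7}\right) \left(-5\right) = \frac{5}{7}$)
$X{\left(M \right)} = \frac{8 + M}{2 M}$ ($X{\left(M \right)} = \frac{5 + \left(3 + M\right)}{M + M} = \frac{8 + M}{2 M}$)
$q{\left(V,Z \right)} = 2 V - \frac{Z}{2}$ ($q{\left(V,Z \right)} = 2 V + \frac{8 - 4}{2 \left(-4\right)} Z = 2 V + \frac{1}{2} \left(- \frac{1}{4}\right) 4 Z = 2 V - \frac{Z}{2}$)
$q^{2}{\left(-7,L{\left(-3,-3 \right)} \right)} = \left(2 \left(-7\right) - \frac{5}{14}\right)^{2} = \left(-14 - \frac{5}{14}\right)^{2} = \left(- \frac{201}{14}\right)^{2} = \frac{40401}{196}$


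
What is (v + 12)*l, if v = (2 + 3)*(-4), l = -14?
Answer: 112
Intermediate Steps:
v = -20 (v = 5*(-4) = -20)
(v + 12)*l = (-20 + 12)*(-14) = -8*(-14) = 112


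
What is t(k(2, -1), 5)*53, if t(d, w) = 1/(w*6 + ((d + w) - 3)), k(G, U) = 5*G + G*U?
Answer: 53/40 ≈ 1.3250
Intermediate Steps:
t(d, w) = 1/(-3 + d + 7*w) (t(d, w) = 1/(6*w + (-3 + d + w)) = 1/(-3 + d + 7*w))
t(k(2, -1), 5)*53 = 53/(-3 + 2*(5 - 1) + 7*5) = 53/(-3 + 2*4 + 35) = 53/(-3 + 8 + 35) = 53/40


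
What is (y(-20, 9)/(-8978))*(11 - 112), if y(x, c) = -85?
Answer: -8585/8978 ≈ -0.95623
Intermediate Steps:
(y(-20, 9)/(-8978))*(11 - 112) = (-85/(-8978))*(11 - 112) = -85*(-1/8978)*(-101) = (85/8978)*(-101) = -8585/8978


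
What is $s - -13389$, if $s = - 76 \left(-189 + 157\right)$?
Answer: $15821$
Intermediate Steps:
$s = 2432$ ($s = \left(-76\right) \left(-32\right) = 2432$)
$s - -13389 = 2432 - -13389 = 2432 + 13389 = 15821$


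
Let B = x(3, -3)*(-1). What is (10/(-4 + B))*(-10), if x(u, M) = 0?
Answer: 25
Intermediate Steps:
B = 0 (B = 0*(-1) = 0)
(10/(-4 + B))*(-10) = (10/(-4 + 0))*(-10) = (10/(-4))*(-10) = -1/4*10*(-10) = -5/2*(-10) = 25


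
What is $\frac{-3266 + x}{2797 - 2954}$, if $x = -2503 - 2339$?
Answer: $\frac{8108}{157} \approx 51.643$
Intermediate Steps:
$x = -4842$ ($x = -2503 - 2339 = -4842$)
$\frac{-3266 + x}{2797 - 2954} = \frac{-3266 - 4842}{2797 - 2954} = - \frac{8108}{-157} = \left(-8108\right) \left(- \frac{1}{157}\right) = \frac{8108}{157}$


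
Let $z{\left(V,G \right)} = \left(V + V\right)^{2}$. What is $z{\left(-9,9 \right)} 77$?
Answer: $24948$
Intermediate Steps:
$z{\left(V,G \right)} = 4 V^{2}$ ($z{\left(V,G \right)} = \left(2 V\right)^{2} = 4 V^{2}$)
$z{\left(-9,9 \right)} 77 = 4 \left(-9\right)^{2} \cdot 77 = 4 \cdot 81 \cdot 77 = 324 \cdot 77 = 24948$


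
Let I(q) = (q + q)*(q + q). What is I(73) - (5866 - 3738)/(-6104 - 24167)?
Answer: 645258764/30271 ≈ 21316.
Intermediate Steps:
I(q) = 4*q**2 (I(q) = (2*q)*(2*q) = 4*q**2)
I(73) - (5866 - 3738)/(-6104 - 24167) = 4*73**2 - (5866 - 3738)/(-6104 - 24167) = 4*5329 - 2128/(-30271) = 21316 - 2128*(-1)/30271 = 21316 - 1*(-2128/30271) = 21316 + 2128/30271 = 645258764/30271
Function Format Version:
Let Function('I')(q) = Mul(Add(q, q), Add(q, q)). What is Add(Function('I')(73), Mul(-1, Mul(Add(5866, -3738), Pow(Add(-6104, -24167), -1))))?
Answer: Rational(645258764, 30271) ≈ 21316.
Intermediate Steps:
Function('I')(q) = Mul(4, Pow(q, 2)) (Function('I')(q) = Mul(Mul(2, q), Mul(2, q)) = Mul(4, Pow(q, 2)))
Add(Function('I')(73), Mul(-1, Mul(Add(5866, -3738), Pow(Add(-6104, -24167), -1)))) = Add(Mul(4, Pow(73, 2)), Mul(-1, Mul(Add(5866, -3738), Pow(Add(-6104, -24167), -1)))) = Add(Mul(4, 5329), Mul(-1, Mul(2128, Pow(-30271, -1)))) = Add(21316, Mul(-1, Mul(2128, Rational(-1, 30271)))) = Add(21316, Mul(-1, Rational(-2128, 30271))) = Add(21316, Rational(2128, 30271)) = Rational(645258764, 30271)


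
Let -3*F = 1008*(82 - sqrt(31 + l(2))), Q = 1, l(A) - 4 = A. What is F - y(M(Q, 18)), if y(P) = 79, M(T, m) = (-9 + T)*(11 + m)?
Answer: -27631 + 336*sqrt(37) ≈ -25587.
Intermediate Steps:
l(A) = 4 + A
F = -27552 + 336*sqrt(37) (F = -336*(82 - sqrt(31 + (4 + 2))) = -336*(82 - sqrt(31 + 6)) = -336*(82 - sqrt(37)) = -(82656 - 1008*sqrt(37))/3 = -27552 + 336*sqrt(37) ≈ -25508.)
F - y(M(Q, 18)) = (-27552 + 336*sqrt(37)) - 1*79 = (-27552 + 336*sqrt(37)) - 79 = -27631 + 336*sqrt(37)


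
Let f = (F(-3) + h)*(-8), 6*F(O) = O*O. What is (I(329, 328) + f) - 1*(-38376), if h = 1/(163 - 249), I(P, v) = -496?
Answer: 1628328/43 ≈ 37868.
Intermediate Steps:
F(O) = O²/6 (F(O) = (O*O)/6 = O²/6)
h = -1/86 (h = 1/(-86) = -1/86 ≈ -0.011628)
f = -512/43 (f = ((⅙)*(-3)² - 1/86)*(-8) = ((⅙)*9 - 1/86)*(-8) = (3/2 - 1/86)*(-8) = (64/43)*(-8) = -512/43 ≈ -11.907)
(I(329, 328) + f) - 1*(-38376) = (-496 - 512/43) - 1*(-38376) = -21840/43 + 38376 = 1628328/43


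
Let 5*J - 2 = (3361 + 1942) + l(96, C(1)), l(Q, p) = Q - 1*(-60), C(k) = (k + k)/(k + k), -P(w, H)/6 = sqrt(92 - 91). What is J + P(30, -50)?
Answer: 5431/5 ≈ 1086.2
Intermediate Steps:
P(w, H) = -6 (P(w, H) = -6*sqrt(92 - 91) = -6*sqrt(1) = -6*1 = -6)
C(k) = 1 (C(k) = (2*k)/((2*k)) = (2*k)*(1/(2*k)) = 1)
l(Q, p) = 60 + Q (l(Q, p) = Q + 60 = 60 + Q)
J = 5461/5 (J = 2/5 + ((3361 + 1942) + (60 + 96))/5 = 2/5 + (5303 + 156)/5 = 2/5 + (1/5)*5459 = 2/5 + 5459/5 = 5461/5 ≈ 1092.2)
J + P(30, -50) = 5461/5 - 6 = 5431/5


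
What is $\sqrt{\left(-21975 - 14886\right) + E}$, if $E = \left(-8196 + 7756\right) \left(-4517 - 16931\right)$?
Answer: $\sqrt{9400259} \approx 3066.0$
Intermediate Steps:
$E = 9437120$ ($E = \left(-440\right) \left(-21448\right) = 9437120$)
$\sqrt{\left(-21975 - 14886\right) + E} = \sqrt{\left(-21975 - 14886\right) + 9437120} = \sqrt{-36861 + 9437120} = \sqrt{9400259}$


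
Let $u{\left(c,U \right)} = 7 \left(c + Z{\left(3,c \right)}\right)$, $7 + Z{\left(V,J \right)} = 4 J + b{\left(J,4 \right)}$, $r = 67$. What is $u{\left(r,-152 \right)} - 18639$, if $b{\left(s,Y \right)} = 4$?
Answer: $-16315$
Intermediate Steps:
$Z{\left(V,J \right)} = -3 + 4 J$ ($Z{\left(V,J \right)} = -7 + \left(4 J + 4\right) = -7 + \left(4 + 4 J\right) = -3 + 4 J$)
$u{\left(c,U \right)} = -21 + 35 c$ ($u{\left(c,U \right)} = 7 \left(c + \left(-3 + 4 c\right)\right) = 7 \left(-3 + 5 c\right) = -21 + 35 c$)
$u{\left(r,-152 \right)} - 18639 = \left(-21 + 35 \cdot 67\right) - 18639 = \left(-21 + 2345\right) - 18639 = 2324 - 18639 = -16315$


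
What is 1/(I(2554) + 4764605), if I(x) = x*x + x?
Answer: 1/11290075 ≈ 8.8573e-8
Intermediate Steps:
I(x) = x + x**2 (I(x) = x**2 + x = x + x**2)
1/(I(2554) + 4764605) = 1/(2554*(1 + 2554) + 4764605) = 1/(2554*2555 + 4764605) = 1/(6525470 + 4764605) = 1/11290075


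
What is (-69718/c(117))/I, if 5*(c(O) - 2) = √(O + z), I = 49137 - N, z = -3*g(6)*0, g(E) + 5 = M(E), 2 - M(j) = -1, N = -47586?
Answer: 316900/149481 - 31690*√13/49827 ≈ -0.17313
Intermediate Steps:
M(j) = 3 (M(j) = 2 - 1*(-1) = 2 + 1 = 3)
g(E) = -2 (g(E) = -5 + 3 = -2)
z = 0 (z = -3*(-2)*0 = 6*0 = 0)
I = 96723 (I = 49137 - 1*(-47586) = 49137 + 47586 = 96723)
c(O) = 2 + √O/5 (c(O) = 2 + √(O + 0)/5 = 2 + √O/5)
(-69718/c(117))/I = -69718/(2 + √117/5)/96723 = -69718/(2 + (3*√13)/5)*(1/96723) = -69718/(2 + 3*√13/5)*(1/96723) = -6338/(8793*(2 + 3*√13/5))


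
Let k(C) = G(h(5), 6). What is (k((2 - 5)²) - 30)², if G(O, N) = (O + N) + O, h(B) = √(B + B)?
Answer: 616 - 96*√10 ≈ 312.42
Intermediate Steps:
h(B) = √2*√B (h(B) = √(2*B) = √2*√B)
G(O, N) = N + 2*O (G(O, N) = (N + O) + O = N + 2*O)
k(C) = 6 + 2*√10 (k(C) = 6 + 2*(√2*√5) = 6 + 2*√10)
(k((2 - 5)²) - 30)² = ((6 + 2*√10) - 30)² = (-24 + 2*√10)²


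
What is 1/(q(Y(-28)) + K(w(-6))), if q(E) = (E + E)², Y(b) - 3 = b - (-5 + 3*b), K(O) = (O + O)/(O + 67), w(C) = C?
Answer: 61/999412 ≈ 6.1036e-5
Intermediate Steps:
K(O) = 2*O/(67 + O) (K(O) = (2*O)/(67 + O) = 2*O/(67 + O))
Y(b) = 8 - 2*b (Y(b) = 3 + (b - (-5 + 3*b)) = 3 + (b + (5 - 3*b)) = 3 + (5 - 2*b) = 8 - 2*b)
q(E) = 4*E² (q(E) = (2*E)² = 4*E²)
1/(q(Y(-28)) + K(w(-6))) = 1/(4*(8 - 2*(-28))² + 2*(-6)/(67 - 6)) = 1/(4*(8 + 56)² + 2*(-6)/61) = 1/(4*64² + 2*(-6)*(1/61)) = 1/(4*4096 - 12/61) = 1/(16384 - 12/61) = 1/(999412/61) = 61/999412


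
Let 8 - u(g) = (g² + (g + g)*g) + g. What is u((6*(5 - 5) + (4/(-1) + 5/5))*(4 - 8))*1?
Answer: -436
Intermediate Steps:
u(g) = 8 - g - 3*g² (u(g) = 8 - ((g² + (g + g)*g) + g) = 8 - ((g² + (2*g)*g) + g) = 8 - ((g² + 2*g²) + g) = 8 - (3*g² + g) = 8 - (g + 3*g²) = 8 + (-g - 3*g²) = 8 - g - 3*g²)
u((6*(5 - 5) + (4/(-1) + 5/5))*(4 - 8))*1 = (8 - (6*(5 - 5) + (4/(-1) + 5/5))*(4 - 8) - 3*(4 - 8)²*(6*(5 - 5) + (4/(-1) + 5/5))²)*1 = (8 - (6*0 + (4*(-1) + 5*(⅕)))*(-4) - 3*16*(6*0 + (4*(-1) + 5*(⅕)))²)*1 = (8 - (0 + (-4 + 1))*(-4) - 3*16*(0 + (-4 + 1))²)*1 = (8 - (0 - 3)*(-4) - 3*16*(0 - 3)²)*1 = (8 - (-3)*(-4) - 3*(-3*(-4))²)*1 = (8 - 1*12 - 3*12²)*1 = (8 - 12 - 3*144)*1 = (8 - 12 - 432)*1 = -436*1 = -436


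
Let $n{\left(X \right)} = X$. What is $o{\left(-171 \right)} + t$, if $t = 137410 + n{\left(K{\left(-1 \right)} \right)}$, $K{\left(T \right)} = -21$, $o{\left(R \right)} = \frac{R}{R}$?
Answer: $137390$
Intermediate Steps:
$o{\left(R \right)} = 1$
$t = 137389$ ($t = 137410 - 21 = 137389$)
$o{\left(-171 \right)} + t = 1 + 137389 = 137390$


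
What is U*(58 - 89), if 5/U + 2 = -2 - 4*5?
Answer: 155/24 ≈ 6.4583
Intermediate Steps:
U = -5/24 (U = 5/(-2 + (-2 - 4*5)) = 5/(-2 + (-2 - 20)) = 5/(-2 - 22) = 5/(-24) = 5*(-1/24) = -5/24 ≈ -0.20833)
U*(58 - 89) = -5*(58 - 89)/24 = -5/24*(-31) = 155/24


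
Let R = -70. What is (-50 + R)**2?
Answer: 14400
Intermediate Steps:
(-50 + R)**2 = (-50 - 70)**2 = (-120)**2 = 14400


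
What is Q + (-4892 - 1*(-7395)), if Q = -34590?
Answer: -32087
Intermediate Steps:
Q + (-4892 - 1*(-7395)) = -34590 + (-4892 - 1*(-7395)) = -34590 + (-4892 + 7395) = -34590 + 2503 = -32087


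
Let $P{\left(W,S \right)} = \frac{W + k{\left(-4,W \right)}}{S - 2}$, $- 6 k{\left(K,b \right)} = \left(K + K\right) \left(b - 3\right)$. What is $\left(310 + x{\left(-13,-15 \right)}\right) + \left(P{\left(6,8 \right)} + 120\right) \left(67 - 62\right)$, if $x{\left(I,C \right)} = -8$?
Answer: $\frac{2731}{3} \approx 910.33$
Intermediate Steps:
$k{\left(K,b \right)} = - \frac{K \left(-3 + b\right)}{3}$ ($k{\left(K,b \right)} = - \frac{\left(K + K\right) \left(b - 3\right)}{6} = - \frac{2 K \left(-3 + b\right)}{6} = - \frac{K \left(-3 + b\right)}{3}$)
$P{\left(W,S \right)} = \frac{-4 + \frac{7 W}{3}}{-2 + S}$ ($P{\left(W,S \right)} = \frac{W + \frac{1}{3} \left(-4\right) \left(3 - W\right)}{S - 2} = \frac{W + \left(-4 + \frac{4 W}{3}\right)}{-2 + S} = \frac{-4 + \frac{7 W}{3}}{-2 + S}$)
$\left(310 + x{\left(-13,-15 \right)}\right) + \left(P{\left(6,8 \right)} + 120\right) \left(67 - 62\right) = \left(310 - 8\right) + \left(\frac{-12 + 7 \cdot 6}{3 \left(-2 + 8\right)} + 120\right) \left(67 - 62\right) = 302 + \left(\frac{-12 + 42}{3 \cdot 6} + 120\right) 5 = 302 + \left(\frac{1}{3} \cdot \frac{1}{6} \cdot 30 + 120\right) 5 = 302 + \left(\frac{5}{3} + 120\right) 5 = 302 + \frac{365}{3} \cdot 5 = 302 + \frac{1825}{3} = \frac{2731}{3}$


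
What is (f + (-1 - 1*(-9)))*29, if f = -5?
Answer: 87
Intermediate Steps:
(f + (-1 - 1*(-9)))*29 = (-5 + (-1 - 1*(-9)))*29 = (-5 + (-1 + 9))*29 = (-5 + 8)*29 = 3*29 = 87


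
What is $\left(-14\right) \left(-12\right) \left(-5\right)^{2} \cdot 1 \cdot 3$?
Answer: $12600$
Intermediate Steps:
$\left(-14\right) \left(-12\right) \left(-5\right)^{2} \cdot 1 \cdot 3 = 168 \cdot 25 \cdot 1 \cdot 3 = 168 \cdot 25 \cdot 3 = 168 \cdot 75 = 12600$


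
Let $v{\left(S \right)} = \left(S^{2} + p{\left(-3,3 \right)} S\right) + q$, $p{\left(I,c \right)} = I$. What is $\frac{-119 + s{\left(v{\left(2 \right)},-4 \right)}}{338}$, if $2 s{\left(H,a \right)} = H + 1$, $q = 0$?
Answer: $- \frac{239}{676} \approx -0.35355$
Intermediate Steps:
$v{\left(S \right)} = S^{2} - 3 S$ ($v{\left(S \right)} = \left(S^{2} - 3 S\right) + 0 = S^{2} - 3 S$)
$s{\left(H,a \right)} = \frac{1}{2} + \frac{H}{2}$ ($s{\left(H,a \right)} = \frac{H + 1}{2} = \frac{1 + H}{2} = \frac{1}{2} + \frac{H}{2}$)
$\frac{-119 + s{\left(v{\left(2 \right)},-4 \right)}}{338} = \frac{-119 + \left(\frac{1}{2} + \frac{2 \left(-3 + 2\right)}{2}\right)}{338} = \frac{-119 + \left(\frac{1}{2} + \frac{2 \left(-1\right)}{2}\right)}{338} = \frac{-119 + \left(\frac{1}{2} + \frac{1}{2} \left(-2\right)\right)}{338} = \frac{-119 + \left(\frac{1}{2} - 1\right)}{338} = \frac{-119 - \frac{1}{2}}{338} = \frac{1}{338} \left(- \frac{239}{2}\right) = - \frac{239}{676}$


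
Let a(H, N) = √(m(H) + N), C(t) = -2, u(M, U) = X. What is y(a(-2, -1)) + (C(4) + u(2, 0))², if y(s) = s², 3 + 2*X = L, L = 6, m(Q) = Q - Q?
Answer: -¾ ≈ -0.75000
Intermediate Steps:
m(Q) = 0
X = 3/2 (X = -3/2 + (½)*6 = -3/2 + 3 = 3/2 ≈ 1.5000)
u(M, U) = 3/2
a(H, N) = √N (a(H, N) = √(0 + N) = √N)
y(a(-2, -1)) + (C(4) + u(2, 0))² = (√(-1))² + (-2 + 3/2)² = I² + (-½)² = -1 + ¼ = -¾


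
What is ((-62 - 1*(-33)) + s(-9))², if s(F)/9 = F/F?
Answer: 400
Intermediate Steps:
s(F) = 9 (s(F) = 9*(F/F) = 9*1 = 9)
((-62 - 1*(-33)) + s(-9))² = ((-62 - 1*(-33)) + 9)² = ((-62 + 33) + 9)² = (-29 + 9)² = (-20)² = 400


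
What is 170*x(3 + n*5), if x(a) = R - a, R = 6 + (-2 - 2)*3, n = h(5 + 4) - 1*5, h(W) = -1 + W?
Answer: -4080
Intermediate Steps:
n = 3 (n = (-1 + (5 + 4)) - 1*5 = (-1 + 9) - 5 = 8 - 5 = 3)
R = -6 (R = 6 - 4*3 = 6 - 12 = -6)
x(a) = -6 - a
170*x(3 + n*5) = 170*(-6 - (3 + 3*5)) = 170*(-6 - (3 + 15)) = 170*(-6 - 1*18) = 170*(-6 - 18) = 170*(-24) = -4080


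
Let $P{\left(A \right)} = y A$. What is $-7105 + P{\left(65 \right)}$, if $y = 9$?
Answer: $-6520$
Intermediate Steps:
$P{\left(A \right)} = 9 A$
$-7105 + P{\left(65 \right)} = -7105 + 9 \cdot 65 = -7105 + 585 = -6520$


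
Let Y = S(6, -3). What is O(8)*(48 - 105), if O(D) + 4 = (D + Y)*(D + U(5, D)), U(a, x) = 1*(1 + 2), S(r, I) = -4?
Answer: -2280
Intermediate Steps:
Y = -4
U(a, x) = 3 (U(a, x) = 1*3 = 3)
O(D) = -4 + (-4 + D)*(3 + D) (O(D) = -4 + (D - 4)*(D + 3) = -4 + (-4 + D)*(3 + D))
O(8)*(48 - 105) = (-16 + 8**2 - 1*8)*(48 - 105) = (-16 + 64 - 8)*(-57) = 40*(-57) = -2280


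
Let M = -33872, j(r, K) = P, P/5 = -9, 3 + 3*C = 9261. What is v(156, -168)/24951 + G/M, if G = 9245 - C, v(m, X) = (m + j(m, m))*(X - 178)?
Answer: -484853747/281713424 ≈ -1.7211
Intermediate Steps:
C = 3086 (C = -1 + (⅓)*9261 = -1 + 3087 = 3086)
P = -45 (P = 5*(-9) = -45)
j(r, K) = -45
v(m, X) = (-178 + X)*(-45 + m) (v(m, X) = (m - 45)*(X - 178) = (-45 + m)*(-178 + X) = (-178 + X)*(-45 + m))
G = 6159 (G = 9245 - 1*3086 = 9245 - 3086 = 6159)
v(156, -168)/24951 + G/M = (8010 - 178*156 - 45*(-168) - 168*156)/24951 + 6159/(-33872) = (8010 - 27768 + 7560 - 26208)*(1/24951) + 6159*(-1/33872) = -38406*1/24951 - 6159/33872 = -12802/8317 - 6159/33872 = -484853747/281713424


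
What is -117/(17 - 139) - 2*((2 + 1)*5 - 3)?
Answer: -2811/122 ≈ -23.041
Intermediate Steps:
-117/(17 - 139) - 2*((2 + 1)*5 - 3) = -117/(-122) - 2*(3*5 - 3) = -117*(-1/122) - 2*(15 - 3) = 117/122 - 2*12 = 117/122 - 24 = -2811/122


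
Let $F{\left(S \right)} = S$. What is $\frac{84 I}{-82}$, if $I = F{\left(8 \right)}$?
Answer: $- \frac{336}{41} \approx -8.1951$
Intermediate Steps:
$I = 8$
$\frac{84 I}{-82} = \frac{84 \cdot 8}{-82} = 672 \left(- \frac{1}{82}\right) = - \frac{336}{41}$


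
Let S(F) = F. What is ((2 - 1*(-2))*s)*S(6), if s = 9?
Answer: 216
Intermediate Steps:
((2 - 1*(-2))*s)*S(6) = ((2 - 1*(-2))*9)*6 = ((2 + 2)*9)*6 = (4*9)*6 = 36*6 = 216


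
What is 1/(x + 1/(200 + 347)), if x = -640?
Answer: -547/350079 ≈ -0.0015625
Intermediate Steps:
1/(x + 1/(200 + 347)) = 1/(-640 + 1/(200 + 347)) = 1/(-640 + 1/547) = 1/(-350079/547) = -547/350079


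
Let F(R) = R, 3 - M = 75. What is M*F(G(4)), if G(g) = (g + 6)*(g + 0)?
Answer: -2880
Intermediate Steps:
M = -72 (M = 3 - 1*75 = 3 - 75 = -72)
G(g) = g*(6 + g) (G(g) = (6 + g)*g = g*(6 + g))
M*F(G(4)) = -288*(6 + 4) = -288*10 = -72*40 = -2880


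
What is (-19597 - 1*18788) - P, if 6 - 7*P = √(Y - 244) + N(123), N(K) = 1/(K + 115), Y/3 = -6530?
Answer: -63950837/1666 + I*√19834/7 ≈ -38386.0 + 20.119*I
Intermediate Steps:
Y = -19590 (Y = 3*(-6530) = -19590)
N(K) = 1/(115 + K)
P = 1427/1666 - I*√19834/7 (P = 6/7 - (√(-19590 - 244) + 1/(115 + 123))/7 = 6/7 - (√(-19834) + 1/238)/7 = 6/7 - (I*√19834 + 1/238)/7 = 6/7 - (1/238 + I*√19834)/7 = 6/7 + (-1/1666 - I*√19834/7) = 1427/1666 - I*√19834/7 ≈ 0.85654 - 20.119*I)
(-19597 - 1*18788) - P = (-19597 - 1*18788) - (1427/1666 - I*√19834/7) = (-19597 - 18788) + (-1427/1666 + I*√19834/7) = -38385 + (-1427/1666 + I*√19834/7) = -63950837/1666 + I*√19834/7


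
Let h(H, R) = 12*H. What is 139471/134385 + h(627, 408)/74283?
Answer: 344589001/302500635 ≈ 1.1391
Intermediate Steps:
139471/134385 + h(627, 408)/74283 = 139471/134385 + (12*627)/74283 = 139471*(1/134385) + 7524*(1/74283) = 139471/134385 + 228/2251 = 344589001/302500635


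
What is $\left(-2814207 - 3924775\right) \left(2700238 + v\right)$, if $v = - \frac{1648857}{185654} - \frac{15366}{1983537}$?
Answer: $- \frac{159547586065002445111121}{8767894719} \approx -1.8197 \cdot 10^{13}$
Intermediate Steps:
$v = - \frac{155877220313}{17535789438}$ ($v = \left(-1648857\right) \frac{1}{185654} - \frac{5122}{661179} = - \frac{235551}{26522} - \frac{5122}{661179} = - \frac{155877220313}{17535789438} \approx -8.8891$)
$\left(-2814207 - 3924775\right) \left(2700238 + v\right) = \left(-2814207 - 3924775\right) \left(2700238 - \frac{155877220313}{17535789438}\right) = \left(-6738982\right) \frac{47350649123265931}{17535789438} = - \frac{159547586065002445111121}{8767894719}$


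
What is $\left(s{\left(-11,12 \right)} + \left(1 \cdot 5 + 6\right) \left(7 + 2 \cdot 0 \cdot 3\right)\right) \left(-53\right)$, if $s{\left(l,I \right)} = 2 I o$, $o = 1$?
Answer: $-5353$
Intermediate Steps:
$s{\left(l,I \right)} = 2 I$ ($s{\left(l,I \right)} = 2 I 1 = 2 I$)
$\left(s{\left(-11,12 \right)} + \left(1 \cdot 5 + 6\right) \left(7 + 2 \cdot 0 \cdot 3\right)\right) \left(-53\right) = \left(2 \cdot 12 + \left(1 \cdot 5 + 6\right) \left(7 + 2 \cdot 0 \cdot 3\right)\right) \left(-53\right) = \left(24 + \left(5 + 6\right) \left(7 + 0 \cdot 3\right)\right) \left(-53\right) = \left(24 + 11 \left(7 + 0\right)\right) \left(-53\right) = \left(24 + 11 \cdot 7\right) \left(-53\right) = \left(24 + 77\right) \left(-53\right) = 101 \left(-53\right) = -5353$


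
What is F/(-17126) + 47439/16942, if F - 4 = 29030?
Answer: 160273143/145074346 ≈ 1.1048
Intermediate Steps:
F = 29034 (F = 4 + 29030 = 29034)
F/(-17126) + 47439/16942 = 29034/(-17126) + 47439/16942 = 29034*(-1/17126) + 47439*(1/16942) = -14517/8563 + 47439/16942 = 160273143/145074346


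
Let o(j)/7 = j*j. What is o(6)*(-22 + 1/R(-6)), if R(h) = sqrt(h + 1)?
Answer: -5544 - 252*I*sqrt(5)/5 ≈ -5544.0 - 112.7*I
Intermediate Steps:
R(h) = sqrt(1 + h)
o(j) = 7*j**2 (o(j) = 7*(j*j) = 7*j**2)
o(6)*(-22 + 1/R(-6)) = (7*6**2)*(-22 + 1/(sqrt(1 - 6))) = (7*36)*(-22 + 1/(sqrt(-5))) = 252*(-22 + 1/(I*sqrt(5))) = 252*(-22 - I*sqrt(5)/5) = -5544 - 252*I*sqrt(5)/5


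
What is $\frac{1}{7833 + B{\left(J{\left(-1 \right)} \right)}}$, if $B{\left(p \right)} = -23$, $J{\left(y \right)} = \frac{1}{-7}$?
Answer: $\frac{1}{7810} \approx 0.00012804$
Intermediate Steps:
$J{\left(y \right)} = - \frac{1}{7}$
$\frac{1}{7833 + B{\left(J{\left(-1 \right)} \right)}} = \frac{1}{7833 - 23} = \frac{1}{7810}$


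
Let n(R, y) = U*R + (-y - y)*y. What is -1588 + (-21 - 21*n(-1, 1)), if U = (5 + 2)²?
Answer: -538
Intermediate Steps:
U = 49 (U = 7² = 49)
n(R, y) = -2*y² + 49*R (n(R, y) = 49*R + (-y - y)*y = 49*R + (-2*y)*y = 49*R - 2*y² = -2*y² + 49*R)
-1588 + (-21 - 21*n(-1, 1)) = -1588 + (-21 - 21*(-2*1² + 49*(-1))) = -1588 + (-21 - 21*(-2*1 - 49)) = -1588 + (-21 - 21*(-2 - 49)) = -1588 + (-21 - 21*(-51)) = -1588 + (-21 + 1071) = -1588 + 1050 = -538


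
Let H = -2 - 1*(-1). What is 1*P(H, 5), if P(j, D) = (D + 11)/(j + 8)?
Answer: 16/7 ≈ 2.2857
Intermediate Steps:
H = -1 (H = -2 + 1 = -1)
P(j, D) = (11 + D)/(8 + j)
1*P(H, 5) = 1*((11 + 5)/(8 - 1)) = 1*(16/7) = 16/7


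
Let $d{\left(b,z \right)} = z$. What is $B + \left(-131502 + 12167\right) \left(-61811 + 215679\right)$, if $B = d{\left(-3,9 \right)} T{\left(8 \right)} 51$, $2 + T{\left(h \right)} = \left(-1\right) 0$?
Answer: $-18361838698$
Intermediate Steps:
$T{\left(h \right)} = -2$ ($T{\left(h \right)} = -2 - 0 = -2 + 0 = -2$)
$B = -918$ ($B = 9 \left(-2\right) 51 = \left(-18\right) 51 = -918$)
$B + \left(-131502 + 12167\right) \left(-61811 + 215679\right) = -918 + \left(-131502 + 12167\right) \left(-61811 + 215679\right) = -918 - 18361837780 = -18361838698$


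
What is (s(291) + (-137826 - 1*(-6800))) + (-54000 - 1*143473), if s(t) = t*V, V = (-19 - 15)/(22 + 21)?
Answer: -14135351/43 ≈ -3.2873e+5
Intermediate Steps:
V = -34/43 ≈ -0.79070
s(t) = -34*t/43 (s(t) = t*(-34/43) = -34*t/43)
(s(291) + (-137826 - 1*(-6800))) + (-54000 - 1*143473) = (-34/43*291 + (-137826 - 1*(-6800))) + (-54000 - 1*143473) = (-9894/43 + (-137826 + 6800)) + (-54000 - 143473) = (-9894/43 - 131026) - 197473 = -5644012/43 - 197473 = -14135351/43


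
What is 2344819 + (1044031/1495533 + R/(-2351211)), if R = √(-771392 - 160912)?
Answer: 3506755237558/1495533 - 4*I*√58269/2351211 ≈ 2.3448e+6 - 0.00041066*I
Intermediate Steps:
R = 4*I*√58269 (R = √(-932304) = 4*I*√58269 ≈ 965.56*I)
2344819 + (1044031/1495533 + R/(-2351211)) = 2344819 + (1044031/1495533 + (4*I*√58269)/(-2351211)) = 2344819 + (1044031*(1/1495533) + (4*I*√58269)*(-1/2351211)) = 2344819 + (1044031/1495533 - 4*I*√58269/2351211) = 3506755237558/1495533 - 4*I*√58269/2351211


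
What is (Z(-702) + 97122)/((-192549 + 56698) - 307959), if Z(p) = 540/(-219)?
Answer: -3544863/16199065 ≈ -0.21883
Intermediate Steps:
Z(p) = -180/73 (Z(p) = 540*(-1/219) = -180/73)
(Z(-702) + 97122)/((-192549 + 56698) - 307959) = (-180/73 + 97122)/((-192549 + 56698) - 307959) = 7089726/(73*(-135851 - 307959)) = (7089726/73)/(-443810) = (7089726/73)*(-1/443810) = -3544863/16199065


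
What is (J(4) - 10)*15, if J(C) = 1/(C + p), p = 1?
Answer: -147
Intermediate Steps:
J(C) = 1/(1 + C) (J(C) = 1/(C + 1) = 1/(1 + C))
(J(4) - 10)*15 = (1/(1 + 4) - 10)*15 = (1/5 - 10)*15 = (⅕ - 10)*15 = -49/5*15 = -147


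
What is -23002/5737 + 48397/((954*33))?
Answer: -446495375/180612234 ≈ -2.4721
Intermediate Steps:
-23002/5737 + 48397/((954*33)) = -23002*1/5737 + 48397/31482 = -23002/5737 + 48397*(1/31482) = -23002/5737 + 48397/31482 = -446495375/180612234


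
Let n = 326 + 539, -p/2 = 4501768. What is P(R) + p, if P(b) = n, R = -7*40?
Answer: -9002671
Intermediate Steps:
p = -9003536 (p = -2*4501768 = -9003536)
R = -280
n = 865
P(b) = 865
P(R) + p = 865 - 9003536 = -9002671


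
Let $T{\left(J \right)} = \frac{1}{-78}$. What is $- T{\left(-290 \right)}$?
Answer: $\frac{1}{78} \approx 0.012821$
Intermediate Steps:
$T{\left(J \right)} = - \frac{1}{78}$
$- T{\left(-290 \right)} = \left(-1\right) \left(- \frac{1}{78}\right) = \frac{1}{78}$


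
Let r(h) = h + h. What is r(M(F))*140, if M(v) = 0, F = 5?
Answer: 0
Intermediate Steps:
r(h) = 2*h
r(M(F))*140 = (2*0)*140 = 0*140 = 0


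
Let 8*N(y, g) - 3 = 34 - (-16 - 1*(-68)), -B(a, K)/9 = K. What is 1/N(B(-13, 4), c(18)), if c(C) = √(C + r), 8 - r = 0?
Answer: -8/15 ≈ -0.53333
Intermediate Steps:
r = 8 (r = 8 - 1*0 = 8 + 0 = 8)
B(a, K) = -9*K
c(C) = √(8 + C) (c(C) = √(C + 8) = √(8 + C))
N(y, g) = -15/8 (N(y, g) = 3/8 + (34 - (-16 - 1*(-68)))/8 = 3/8 + (34 - (-16 + 68))/8 = 3/8 + (34 - 1*52)/8 = 3/8 + (34 - 52)/8 = 3/8 + (⅛)*(-18) = 3/8 - 9/4 = -15/8)
1/N(B(-13, 4), c(18)) = 1/(-15/8) = -8/15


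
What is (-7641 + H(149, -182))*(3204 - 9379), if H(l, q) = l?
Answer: 46263100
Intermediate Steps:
(-7641 + H(149, -182))*(3204 - 9379) = (-7641 + 149)*(3204 - 9379) = -7492*(-6175) = 46263100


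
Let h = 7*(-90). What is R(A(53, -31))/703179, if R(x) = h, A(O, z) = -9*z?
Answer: -70/78131 ≈ -0.00089593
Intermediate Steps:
h = -630
R(x) = -630
R(A(53, -31))/703179 = -630/703179 = -630*1/703179 = -70/78131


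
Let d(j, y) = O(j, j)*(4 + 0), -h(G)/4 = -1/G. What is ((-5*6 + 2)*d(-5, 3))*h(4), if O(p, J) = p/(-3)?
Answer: -560/3 ≈ -186.67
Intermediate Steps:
O(p, J) = -p/3 (O(p, J) = p*(-⅓) = -p/3)
h(G) = 4/G (h(G) = -(-4)/G = 4/G)
d(j, y) = -4*j/3 (d(j, y) = (-j/3)*(4 + 0) = -j/3*4 = -4*j/3)
((-5*6 + 2)*d(-5, 3))*h(4) = ((-5*6 + 2)*(-4/3*(-5)))*(4/4) = ((-30 + 2)*(20/3))*(4*(¼)) = -28*20/3*1 = -560/3*1 = -560/3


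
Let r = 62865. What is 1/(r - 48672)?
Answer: 1/14193 ≈ 7.0457e-5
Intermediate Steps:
1/(r - 48672) = 1/(62865 - 48672) = 1/14193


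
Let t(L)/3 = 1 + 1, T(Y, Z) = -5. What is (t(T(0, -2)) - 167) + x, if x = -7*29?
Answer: -364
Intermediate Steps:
x = -203
t(L) = 6 (t(L) = 3*(1 + 1) = 3*2 = 6)
(t(T(0, -2)) - 167) + x = (6 - 167) - 203 = -161 - 203 = -364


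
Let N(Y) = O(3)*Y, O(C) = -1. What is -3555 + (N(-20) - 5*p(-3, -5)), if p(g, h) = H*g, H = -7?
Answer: -3640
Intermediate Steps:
N(Y) = -Y
p(g, h) = -7*g
-3555 + (N(-20) - 5*p(-3, -5)) = -3555 + (-1*(-20) - (-35)*(-3)) = -3555 + (20 - 5*21) = -3555 + (20 - 105) = -3555 - 85 = -3640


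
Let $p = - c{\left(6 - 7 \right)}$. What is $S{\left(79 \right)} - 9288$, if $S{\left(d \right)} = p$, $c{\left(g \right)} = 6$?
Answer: $-9294$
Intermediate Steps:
$p = -6$ ($p = \left(-1\right) 6 = -6$)
$S{\left(d \right)} = -6$
$S{\left(79 \right)} - 9288 = -6 - 9288 = -9294$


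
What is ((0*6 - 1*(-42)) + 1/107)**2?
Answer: 20205025/11449 ≈ 1764.8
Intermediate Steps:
((0*6 - 1*(-42)) + 1/107)**2 = ((0 + 42) + 1/107)**2 = (42 + 1/107)**2 = (4495/107)**2 = 20205025/11449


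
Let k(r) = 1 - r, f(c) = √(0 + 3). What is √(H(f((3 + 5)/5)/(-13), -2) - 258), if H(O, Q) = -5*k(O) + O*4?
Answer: √(-44447 - 117*√3)/13 ≈ 16.254*I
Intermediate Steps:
f(c) = √3
H(O, Q) = -5 + 9*O (H(O, Q) = -5*(1 - O) + O*4 = (-5 + 5*O) + 4*O = -5 + 9*O)
√(H(f((3 + 5)/5)/(-13), -2) - 258) = √((-5 + 9*(√3/(-13))) - 258) = √((-5 + 9*(√3*(-1/13))) - 258) = √((-5 + 9*(-√3/13)) - 258) = √((-5 - 9*√3/13) - 258) = √(-263 - 9*√3/13)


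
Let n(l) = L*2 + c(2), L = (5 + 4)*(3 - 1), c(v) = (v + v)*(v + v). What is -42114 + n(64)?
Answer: -42062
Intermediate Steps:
c(v) = 4*v² (c(v) = (2*v)*(2*v) = 4*v²)
L = 18 (L = 9*2 = 18)
n(l) = 52 (n(l) = 18*2 + 4*2² = 36 + 4*4 = 36 + 16 = 52)
-42114 + n(64) = -42114 + 52 = -42062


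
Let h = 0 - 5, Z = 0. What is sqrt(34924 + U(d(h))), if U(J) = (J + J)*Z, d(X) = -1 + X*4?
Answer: 2*sqrt(8731) ≈ 186.88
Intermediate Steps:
h = -5
d(X) = -1 + 4*X
U(J) = 0 (U(J) = (J + J)*0 = (2*J)*0 = 0)
sqrt(34924 + U(d(h))) = sqrt(34924 + 0) = sqrt(34924) = 2*sqrt(8731)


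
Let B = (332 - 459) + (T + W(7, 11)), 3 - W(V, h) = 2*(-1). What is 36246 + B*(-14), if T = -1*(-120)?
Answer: 36274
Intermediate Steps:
T = 120
W(V, h) = 5 (W(V, h) = 3 - 2*(-1) = 3 - 1*(-2) = 3 + 2 = 5)
B = -2 (B = (332 - 459) + (120 + 5) = -127 + 125 = -2)
36246 + B*(-14) = 36246 - 2*(-14) = 36246 + 28 = 36274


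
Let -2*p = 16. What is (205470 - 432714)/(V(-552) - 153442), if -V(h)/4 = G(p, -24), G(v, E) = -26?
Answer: 113622/76669 ≈ 1.4820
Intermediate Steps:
p = -8 (p = -½*16 = -8)
V(h) = 104 (V(h) = -4*(-26) = 104)
(205470 - 432714)/(V(-552) - 153442) = (205470 - 432714)/(104 - 153442) = -227244/(-153338) = -227244*(-1/153338) = 113622/76669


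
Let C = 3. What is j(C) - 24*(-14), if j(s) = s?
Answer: 339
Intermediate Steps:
j(C) - 24*(-14) = 3 - 24*(-14) = 3 + 336 = 339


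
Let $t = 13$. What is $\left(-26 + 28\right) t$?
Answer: $26$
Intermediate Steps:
$\left(-26 + 28\right) t = \left(-26 + 28\right) 13 = 2 \cdot 13 = 26$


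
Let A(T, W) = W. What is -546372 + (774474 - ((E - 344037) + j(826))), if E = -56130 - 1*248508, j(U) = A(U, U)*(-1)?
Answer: 877603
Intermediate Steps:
j(U) = -U (j(U) = U*(-1) = -U)
E = -304638 (E = -56130 - 248508 = -304638)
-546372 + (774474 - ((E - 344037) + j(826))) = -546372 + (774474 - ((-304638 - 344037) - 1*826)) = -546372 + (774474 - (-648675 - 826)) = -546372 + (774474 - 1*(-649501)) = -546372 + (774474 + 649501) = -546372 + 1423975 = 877603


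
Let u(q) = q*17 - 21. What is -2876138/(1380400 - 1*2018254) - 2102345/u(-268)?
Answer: 677076625628/1459728879 ≈ 463.84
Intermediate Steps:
u(q) = -21 + 17*q (u(q) = 17*q - 21 = -21 + 17*q)
-2876138/(1380400 - 1*2018254) - 2102345/u(-268) = -2876138/(1380400 - 1*2018254) - 2102345/(-21 + 17*(-268)) = -2876138/(1380400 - 2018254) - 2102345/(-21 - 4556) = -2876138/(-637854) - 2102345/(-4577) = -2876138*(-1/637854) - 2102345*(-1/4577) = 1438069/318927 + 2102345/4577 = 677076625628/1459728879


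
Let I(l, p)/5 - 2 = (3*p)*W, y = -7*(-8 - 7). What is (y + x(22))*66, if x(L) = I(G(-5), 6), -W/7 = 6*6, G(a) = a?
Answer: -1489290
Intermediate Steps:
y = 105 (y = -7*(-15) = 105)
W = -252 (W = -42*6 = -7*36 = -252)
I(l, p) = 10 - 3780*p (I(l, p) = 10 + 5*((3*p)*(-252)) = 10 + 5*(-756*p) = 10 - 3780*p)
x(L) = -22670 (x(L) = 10 - 3780*6 = 10 - 22680 = -22670)
(y + x(22))*66 = (105 - 22670)*66 = -22565*66 = -1489290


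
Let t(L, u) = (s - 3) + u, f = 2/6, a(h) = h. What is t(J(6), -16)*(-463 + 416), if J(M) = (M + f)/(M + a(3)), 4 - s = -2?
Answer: 611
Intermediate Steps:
s = 6 (s = 4 - 1*(-2) = 4 + 2 = 6)
f = ⅓ (f = 2*(⅙) = ⅓ ≈ 0.33333)
J(M) = (⅓ + M)/(3 + M) (J(M) = (M + ⅓)/(M + 3) = (⅓ + M)/(3 + M))
t(L, u) = 3 + u (t(L, u) = (6 - 3) + u = 3 + u)
t(J(6), -16)*(-463 + 416) = (3 - 16)*(-463 + 416) = -13*(-47) = 611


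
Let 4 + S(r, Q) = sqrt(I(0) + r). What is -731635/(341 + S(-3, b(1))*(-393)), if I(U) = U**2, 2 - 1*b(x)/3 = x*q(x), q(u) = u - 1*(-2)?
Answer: -1399617755/4122916 - 287532555*I*sqrt(3)/4122916 ≈ -339.47 - 120.79*I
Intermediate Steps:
q(u) = 2 + u (q(u) = u + 2 = 2 + u)
b(x) = 6 - 3*x*(2 + x)
S(r, Q) = -4 + sqrt(r) (S(r, Q) = -4 + sqrt(0**2 + r) = -4 + sqrt(0 + r) = -4 + sqrt(r))
-731635/(341 + S(-3, b(1))*(-393)) = -731635/(341 + (-4 + sqrt(-3))*(-393)) = -731635/(341 + (-4 + I*sqrt(3))*(-393)) = -731635/(341 + (1572 - 393*I*sqrt(3))) = -731635/(1913 - 393*I*sqrt(3))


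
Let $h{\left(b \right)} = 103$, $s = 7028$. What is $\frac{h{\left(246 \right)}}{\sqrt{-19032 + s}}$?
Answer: $- \frac{103 i \sqrt{3001}}{6002} \approx - 0.9401 i$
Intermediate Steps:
$\frac{h{\left(246 \right)}}{\sqrt{-19032 + s}} = \frac{103}{\sqrt{-19032 + 7028}} = \frac{103}{\sqrt{-12004}} = \frac{103}{2 i \sqrt{3001}} = 103 \left(- \frac{i \sqrt{3001}}{6002}\right) = - \frac{103 i \sqrt{3001}}{6002}$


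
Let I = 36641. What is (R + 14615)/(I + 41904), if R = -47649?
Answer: -33034/78545 ≈ -0.42057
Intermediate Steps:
(R + 14615)/(I + 41904) = (-47649 + 14615)/(36641 + 41904) = -33034/78545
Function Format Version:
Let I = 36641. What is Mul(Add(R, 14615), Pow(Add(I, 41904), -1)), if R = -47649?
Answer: Rational(-33034, 78545) ≈ -0.42057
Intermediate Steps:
Mul(Add(R, 14615), Pow(Add(I, 41904), -1)) = Mul(Add(-47649, 14615), Pow(Add(36641, 41904), -1)) = Mul(-33034, Pow(78545, -1)) = Mul(-33034, Rational(1, 78545)) = Rational(-33034, 78545)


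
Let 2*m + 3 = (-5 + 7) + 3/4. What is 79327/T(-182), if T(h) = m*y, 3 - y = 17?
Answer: 317308/7 ≈ 45330.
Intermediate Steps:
m = -⅛ (m = -3/2 + ((-5 + 7) + 3/4)/2 = -3/2 + (2 + 3*(¼))/2 = -3/2 + (2 + ¾)/2 = -3/2 + (½)*(11/4) = -3/2 + 11/8 = -⅛ ≈ -0.12500)
y = -14 (y = 3 - 1*17 = 3 - 17 = -14)
T(h) = 7/4 (T(h) = -⅛*(-14) = 7/4)
79327/T(-182) = 79327/(7/4) = 79327*(4/7) = 317308/7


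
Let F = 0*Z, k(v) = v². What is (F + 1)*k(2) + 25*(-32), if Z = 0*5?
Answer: -796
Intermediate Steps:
Z = 0
F = 0 (F = 0*0 = 0)
(F + 1)*k(2) + 25*(-32) = (0 + 1)*2² + 25*(-32) = 1*4 - 800 = 4 - 800 = -796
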